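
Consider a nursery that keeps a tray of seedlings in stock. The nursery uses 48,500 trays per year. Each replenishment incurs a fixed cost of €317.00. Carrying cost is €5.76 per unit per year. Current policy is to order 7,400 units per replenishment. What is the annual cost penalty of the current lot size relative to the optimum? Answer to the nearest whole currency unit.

EOQ = √(2DS/H) = √(2 × 48,500 × 317 / 5.76) ≈ 2310.49.
Cost at Q* = (D/Q*)S + (Q*/2)H = √(2DSH) ≈ €13,308.43.
Cost at Q = 7,400: (48,500/7,400)×317 + (7,400/2)×5.76 = €2,077.64 + €21,312.00 = €23,389.64.
Excess = €23,389.64 − €13,308.43 = €10,081.21.

Extra cost ≈ €10,081 per year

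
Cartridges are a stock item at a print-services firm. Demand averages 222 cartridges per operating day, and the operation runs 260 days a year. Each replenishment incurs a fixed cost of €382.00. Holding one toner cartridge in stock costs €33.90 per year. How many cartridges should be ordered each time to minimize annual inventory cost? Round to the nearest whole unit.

Annual demand D = 222 × 260 = 57,720.
EOQ = √(2DS / H) = √(2 × 57,720 × 382 / 33.9).
= √(44,098,080 / 33.9) = √1,300,828.3186 ≈ 1140.539.

Q* ≈ 1,141 cartridges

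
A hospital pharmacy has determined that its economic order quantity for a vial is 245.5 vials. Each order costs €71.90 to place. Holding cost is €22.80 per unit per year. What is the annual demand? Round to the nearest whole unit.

D ≈ 9,556 vials per year

Invert the EOQ relation Q*² = 2DS/H.
From Q* = √(2DS/H): D = Q*²H / (2S) = 245.5² × 22.8 / (2 × 71.9) = 9556.062.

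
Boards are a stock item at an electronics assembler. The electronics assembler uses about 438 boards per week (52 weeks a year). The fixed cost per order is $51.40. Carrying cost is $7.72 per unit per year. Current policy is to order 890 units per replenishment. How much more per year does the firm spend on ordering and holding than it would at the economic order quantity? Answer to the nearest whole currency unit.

Annual demand D = 438 × 52 = 22,776.
EOQ = √(2DS/H) = √(2 × 22,776 × 51.4 / 7.72) ≈ 550.71.
Cost at Q* = (D/Q*)S + (Q*/2)H = √(2DSH) ≈ $4,251.52.
Cost at Q = 890: (22,776/890)×51.4 + (890/2)×7.72 = $1,315.38 + $3,435.40 = $4,750.78.
Excess = $4,750.78 − $4,251.52 = $499.26.

Extra cost ≈ $499 per year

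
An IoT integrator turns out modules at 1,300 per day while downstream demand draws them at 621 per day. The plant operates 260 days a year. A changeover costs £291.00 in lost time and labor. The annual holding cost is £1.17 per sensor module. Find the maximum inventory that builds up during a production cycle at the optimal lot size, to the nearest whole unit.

I_max ≈ 6,477 modules

Annual demand D = 621 × 260 = 161,460.
Production build-up factor (1 − d/p) = 1 − 621/1,300 = 0.5223.
Q* = √(2DS / (H(1 − d/p))) = √(2 × 161,460 × 291 / (1.17 × 0.5223)).
= √(93,969,720 / 0.6111) ≈ 12400.461.
Maximum inventory = Q*(1 − d/p) = 12400.461 × 0.5223 ≈ 6476.856.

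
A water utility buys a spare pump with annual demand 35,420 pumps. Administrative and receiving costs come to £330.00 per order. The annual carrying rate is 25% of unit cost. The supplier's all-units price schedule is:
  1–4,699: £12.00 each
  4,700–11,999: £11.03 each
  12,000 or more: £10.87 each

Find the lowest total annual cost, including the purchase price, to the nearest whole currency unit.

Holding cost per unit per year at price C is H = 0.25·C.
Candidates are each tier's EOQ (if it falls in that tier) and each price-break quantity.
EOQ at £12.00 = 2791.5 (feasible in tier 1): TC = 35,420×£12.00 + (35,420/2791.5)×330 + (2791.5/2)×0.25×£12.00 = £433,414.46.
EOQ at £11.03 = 2911.6 < 4700, so use break Q=4700: TC = 35,420×£11.03 + (35,420/4700.0)×330 + (4700.0/2)×0.25×£11.03 = £399,649.66.
EOQ at £10.87 = 2933.0 < 12000, so use break Q=12000: TC = 35,420×£10.87 + (35,420/12000.0)×330 + (12000.0/2)×0.25×£10.87 = £402,294.45.
Lowest total cost among the candidates is at Q = 4700.0.

TC* ≈ £399,650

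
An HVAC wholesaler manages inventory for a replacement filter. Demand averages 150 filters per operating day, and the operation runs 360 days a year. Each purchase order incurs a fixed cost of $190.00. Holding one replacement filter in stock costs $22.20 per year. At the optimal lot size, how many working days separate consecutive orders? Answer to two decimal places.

Annual demand D = 150 × 360 = 54,000.
Q* = √(2DS/H) = √(2 × 54,000 × 190 / 22.2) ≈ 961.42.
Cycle time = Q*/D × 360 = 961.42 / 54,000 × 360 ≈ 6.409 days.

T ≈ 6.41 days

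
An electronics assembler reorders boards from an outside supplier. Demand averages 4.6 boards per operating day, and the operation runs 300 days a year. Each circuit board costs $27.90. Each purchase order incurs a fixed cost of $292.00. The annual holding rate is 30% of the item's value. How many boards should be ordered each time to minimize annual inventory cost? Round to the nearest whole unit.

Q* ≈ 310 boards

Annual demand D = 4.6 × 300 = 1,380.
Holding cost H = 0.30 × $27.90 = $8.3700 per unit per year.
EOQ = √(2DS / H) = √(2 × 1,380 × 292 / 8.37).
= √(805,920 / 8.37) = √96,286.7384 ≈ 310.301.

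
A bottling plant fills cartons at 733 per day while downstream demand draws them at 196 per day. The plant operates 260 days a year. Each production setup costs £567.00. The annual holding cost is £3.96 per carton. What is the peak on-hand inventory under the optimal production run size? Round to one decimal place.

Annual demand D = 196 × 260 = 50,960.
Production build-up factor (1 − d/p) = 1 − 196/733 = 0.7326.
Q* = √(2DS / (H(1 − d/p))) = √(2 × 50,960 × 567 / (3.96 × 0.7326)).
= √(57,788,640 / 2.9011) ≈ 4463.119.
Maximum inventory = Q*(1 − d/p) = 4463.119 × 0.7326 ≈ 3269.707.

I_max ≈ 3,269.7 cartons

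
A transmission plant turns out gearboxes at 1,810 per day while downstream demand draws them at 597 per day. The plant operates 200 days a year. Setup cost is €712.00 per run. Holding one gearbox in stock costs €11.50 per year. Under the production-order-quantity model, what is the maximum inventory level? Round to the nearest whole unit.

I_max ≈ 3,148 gearboxes

Annual demand D = 597 × 200 = 119,400.
Production build-up factor (1 − d/p) = 1 − 597/1,810 = 0.6702.
Q* = √(2DS / (H(1 − d/p))) = √(2 × 119,400 × 712 / (11.5 × 0.6702)).
= √(170,025,600 / 7.7069) ≈ 4696.963.
Maximum inventory = Q*(1 − d/p) = 4696.963 × 0.6702 ≈ 3147.744.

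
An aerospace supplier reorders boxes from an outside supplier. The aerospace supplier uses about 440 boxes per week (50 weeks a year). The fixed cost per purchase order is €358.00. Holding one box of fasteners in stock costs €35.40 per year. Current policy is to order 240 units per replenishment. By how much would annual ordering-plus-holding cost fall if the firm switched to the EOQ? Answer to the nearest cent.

Extra cost ≈ €13,450.67 per year

Annual demand D = 440 × 50 = 22,000.
EOQ = √(2DS/H) = √(2 × 22,000 × 358 / 35.4) ≈ 667.06.
Cost at Q* = (D/Q*)S + (Q*/2)H = √(2DSH) ≈ €23,614.00.
Cost at Q = 240: (22,000/240)×358 + (240/2)×35.4 = €32,816.67 + €4,248.00 = €37,064.67.
Excess = €37,064.67 − €23,614.00 = €13,450.67.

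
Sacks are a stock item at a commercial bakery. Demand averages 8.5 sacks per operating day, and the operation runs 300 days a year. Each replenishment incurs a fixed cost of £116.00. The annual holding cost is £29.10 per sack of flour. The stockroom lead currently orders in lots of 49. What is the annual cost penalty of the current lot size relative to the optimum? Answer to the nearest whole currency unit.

Annual demand D = 8.5 × 300 = 2,550.
EOQ = √(2DS/H) = √(2 × 2,550 × 116 / 29.1) ≈ 142.58.
Cost at Q* = (D/Q*)S + (Q*/2)H = √(2DSH) ≈ £4,149.16.
Cost at Q = 49: (2,550/49)×116 + (49/2)×29.1 = £6,036.73 + £712.95 = £6,749.68.
Excess = £6,749.68 − £4,149.16 = £2,600.52.

Extra cost ≈ £2,601 per year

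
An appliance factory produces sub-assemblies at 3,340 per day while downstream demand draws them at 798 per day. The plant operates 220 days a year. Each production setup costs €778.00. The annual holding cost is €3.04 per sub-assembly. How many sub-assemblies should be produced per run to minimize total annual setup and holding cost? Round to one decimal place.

Annual demand D = 798 × 220 = 175,560.
Production build-up factor (1 − d/p) = 1 − 798/3,340 = 0.7611.
Q* = √(2DS / (H(1 − d/p))) = √(2 × 175,560 × 778 / (3.04 × 0.7611)).
= √(273,171,360 / 2.3137) ≈ 10865.914.

Q* ≈ 10,865.9 sub-assemblies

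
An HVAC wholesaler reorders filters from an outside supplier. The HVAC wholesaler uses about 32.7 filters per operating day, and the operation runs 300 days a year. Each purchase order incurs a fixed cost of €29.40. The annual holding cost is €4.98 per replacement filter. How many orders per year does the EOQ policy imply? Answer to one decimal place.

N ≈ 28.8 orders per year

Annual demand D = 32.7 × 300 = 9,810.
EOQ = √(2DS/H) = √(2 × 9,810 × 29.4 / 4.98) ≈ 340.34.
Orders per year = D / Q* = 9,810 / 340.34 ≈ 28.824.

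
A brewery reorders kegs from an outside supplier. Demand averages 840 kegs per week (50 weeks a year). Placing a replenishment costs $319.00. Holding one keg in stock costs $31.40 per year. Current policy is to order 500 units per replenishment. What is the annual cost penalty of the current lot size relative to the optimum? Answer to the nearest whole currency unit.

Annual demand D = 840 × 50 = 42,000.
EOQ = √(2DS/H) = √(2 × 42,000 × 319 / 31.4) ≈ 923.78.
Cost at Q* = (D/Q*)S + (Q*/2)H = √(2DSH) ≈ $29,006.80.
Cost at Q = 500: (42,000/500)×319 + (500/2)×31.4 = $26,796.00 + $7,850.00 = $34,646.00.
Excess = $34,646.00 − $29,006.80 = $5,639.20.

Extra cost ≈ $5,639 per year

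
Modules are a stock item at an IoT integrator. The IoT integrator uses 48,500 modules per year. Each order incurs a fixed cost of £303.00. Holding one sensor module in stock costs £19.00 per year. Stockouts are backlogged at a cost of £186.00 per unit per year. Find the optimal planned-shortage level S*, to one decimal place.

With planned backorders, Q* = √(2DS/H) · √((H+B)/B).
√(2DS/H) = √(2 × 48,500 × 303 / 19) = 1243.742.
√((H+B)/B) = √((19+186)/186) = 1.0498.
Q* ≈ 1305.722.
S* = Q* · H/(H+B) = 1305.722 × 19/205 ≈ 121.018.

S* ≈ 121.0 modules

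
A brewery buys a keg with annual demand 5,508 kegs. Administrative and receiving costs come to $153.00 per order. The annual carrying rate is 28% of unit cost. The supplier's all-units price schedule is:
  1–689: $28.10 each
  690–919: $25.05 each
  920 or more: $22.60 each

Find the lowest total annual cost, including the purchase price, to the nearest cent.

TC* ≈ $128,307.68

Holding cost per unit per year at price C is H = 0.28·C.
For each price level, check whether its EOQ is feasible; otherwise the best quantity at that price is the breakpoint.
EOQ at $28.10 = 462.8 (feasible in tier 1): TC = 5,508×$28.10 + (5,508/462.8)×153 + (462.8/2)×0.28×$28.10 = $158,416.38.
EOQ at $25.05 = 490.2 < 690, so use break Q=690: TC = 5,508×$25.05 + (5,508/690.0)×153 + (690.0/2)×0.28×$25.05 = $141,616.57.
EOQ at $22.60 = 516.1 < 920, so use break Q=920: TC = 5,508×$22.60 + (5,508/920.0)×153 + (920.0/2)×0.28×$22.60 = $128,307.68.
Lowest total cost among the candidates is at Q = 920.0.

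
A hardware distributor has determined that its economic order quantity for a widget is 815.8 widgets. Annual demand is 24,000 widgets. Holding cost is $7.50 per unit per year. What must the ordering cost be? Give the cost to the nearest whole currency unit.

The basic EOQ model gives Q* = √(2DS/H); rearrange for the unknown.
From Q* = √(2DS/H): S = Q*²H / (2D) = 815.8² × 7.5 / (2 × 24,000) = 103.9890.

S ≈ $104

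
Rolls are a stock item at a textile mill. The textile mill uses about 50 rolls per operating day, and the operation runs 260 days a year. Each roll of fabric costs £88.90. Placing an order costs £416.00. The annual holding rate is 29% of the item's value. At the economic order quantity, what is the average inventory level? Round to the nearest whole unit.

Average inventory ≈ 324 rolls

Annual demand D = 50 × 260 = 13,000.
Holding cost H = 0.29 × £88.90 = £25.7810 per unit per year.
Q* = √(2DS/H) = √(2 × 13,000 × 416 / 25.781) ≈ 647.71.
Average inventory = Q*/2 ≈ 647.71 / 2 = 323.857.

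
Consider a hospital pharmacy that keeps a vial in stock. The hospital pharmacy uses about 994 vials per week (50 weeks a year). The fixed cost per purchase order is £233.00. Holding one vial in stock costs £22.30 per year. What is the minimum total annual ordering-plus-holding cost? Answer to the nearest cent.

TC* ≈ £22,726.03

Annual demand D = 994 × 50 = 49,700.
Q* = √(2DS/H) = √(2 × 49,700 × 233 / 22.3) ≈ 1019.10.
At the optimum the two cost components are equal, so total cost = 2·(Q*/2)H = Q*·H.
Minimum total = √(2DSH) = √(2 × 49,700 × 233 × 22.3) ≈ 22726.030.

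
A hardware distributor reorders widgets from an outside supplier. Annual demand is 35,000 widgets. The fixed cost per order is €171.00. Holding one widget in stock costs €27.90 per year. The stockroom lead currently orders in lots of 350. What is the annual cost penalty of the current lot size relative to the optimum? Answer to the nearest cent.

Extra cost ≈ €3,707.85 per year

EOQ = √(2DS/H) = √(2 × 35,000 × 171 / 27.9) ≈ 655.01.
Cost at Q* = (D/Q*)S + (Q*/2)H = √(2DSH) ≈ €18,274.65.
Cost at Q = 350: (35,000/350)×171 + (350/2)×27.9 = €17,100.00 + €4,882.50 = €21,982.50.
Excess = €21,982.50 − €18,274.65 = €3,707.85.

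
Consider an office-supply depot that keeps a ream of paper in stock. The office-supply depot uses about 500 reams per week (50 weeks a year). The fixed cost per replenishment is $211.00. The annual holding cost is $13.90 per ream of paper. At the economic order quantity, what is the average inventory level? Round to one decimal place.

Annual demand D = 500 × 50 = 25,000.
Q* = √(2DS/H) = √(2 × 25,000 × 211 / 13.9) ≈ 871.20.
Average inventory = Q*/2 ≈ 871.20 / 2 = 435.601.

Average inventory ≈ 435.6 reams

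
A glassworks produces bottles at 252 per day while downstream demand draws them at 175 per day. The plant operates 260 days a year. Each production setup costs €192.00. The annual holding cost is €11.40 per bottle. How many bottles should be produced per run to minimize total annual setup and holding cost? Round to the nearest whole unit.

Q* ≈ 2,240 bottles

Annual demand D = 175 × 260 = 45,500.
Production build-up factor (1 − d/p) = 1 − 175/252 = 0.3056.
Q* = √(2DS / (H(1 − d/p))) = √(2 × 45,500 × 192 / (11.4 × 0.3056)).
= √(17,472,000 / 3.4833) ≈ 2239.617.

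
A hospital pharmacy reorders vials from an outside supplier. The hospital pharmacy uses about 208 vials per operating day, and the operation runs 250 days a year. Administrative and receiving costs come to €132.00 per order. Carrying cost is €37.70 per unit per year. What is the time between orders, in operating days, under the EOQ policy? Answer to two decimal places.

Annual demand D = 208 × 250 = 52,000.
Q* = √(2DS/H) = √(2 × 52,000 × 132 / 37.7) ≈ 603.44.
Cycle time = Q*/D × 250 = 603.44 / 52,000 × 250 ≈ 2.901 days.

T ≈ 2.90 days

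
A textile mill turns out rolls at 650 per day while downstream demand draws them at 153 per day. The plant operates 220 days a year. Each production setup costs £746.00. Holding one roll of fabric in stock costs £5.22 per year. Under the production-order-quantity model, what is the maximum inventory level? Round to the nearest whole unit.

I_max ≈ 2,712 rolls

Annual demand D = 153 × 220 = 33,660.
Production build-up factor (1 − d/p) = 1 − 153/650 = 0.7646.
Q* = √(2DS / (H(1 − d/p))) = √(2 × 33,660 × 746 / (5.22 × 0.7646)).
= √(50,220,720 / 3.9913) ≈ 3547.192.
Maximum inventory = Q*(1 − d/p) = 3547.192 × 0.7646 ≈ 2712.238.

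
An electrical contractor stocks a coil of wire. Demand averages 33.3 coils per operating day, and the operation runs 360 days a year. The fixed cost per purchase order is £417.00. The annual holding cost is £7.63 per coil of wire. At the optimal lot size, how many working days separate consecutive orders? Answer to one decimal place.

T ≈ 34.4 days

Annual demand D = 33.3 × 360 = 11,988.
Q* = √(2DS/H) = √(2 × 11,988 × 417 / 7.63) ≈ 1144.71.
Cycle time = Q*/D × 360 = 1144.71 / 11,988 × 360 ≈ 34.376 days.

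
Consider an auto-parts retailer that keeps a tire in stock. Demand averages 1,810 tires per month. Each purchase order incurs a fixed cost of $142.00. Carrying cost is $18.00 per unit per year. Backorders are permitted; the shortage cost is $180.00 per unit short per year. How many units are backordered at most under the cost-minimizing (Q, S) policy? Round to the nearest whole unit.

S* ≈ 56 tires

Annual demand D = 1,810 × 12 = 21,720.
With planned backorders, Q* = √(2DS/H) · √((H+B)/B).
√(2DS/H) = √(2 × 21,720 × 142 / 18) = 585.400.
√((H+B)/B) = √((18+180)/180) = 1.0488.
Q* ≈ 613.973.
S* = Q* · H/(H+B) = 613.973 × 18/198 ≈ 55.816.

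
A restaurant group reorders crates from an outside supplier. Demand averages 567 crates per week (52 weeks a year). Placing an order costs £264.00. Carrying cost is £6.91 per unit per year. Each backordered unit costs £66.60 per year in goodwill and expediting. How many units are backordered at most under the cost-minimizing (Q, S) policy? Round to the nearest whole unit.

Annual demand D = 567 × 52 = 29,484.
With planned backorders, Q* = √(2DS/H) · √((H+B)/B).
√(2DS/H) = √(2 × 29,484 × 264 / 6.91) = 1500.967.
√((H+B)/B) = √((6.91+66.6)/66.6) = 1.0506.
Q* ≈ 1576.911.
S* = Q* · H/(H+B) = 1576.911 × 6.91/73.51 ≈ 148.231.

S* ≈ 148 crates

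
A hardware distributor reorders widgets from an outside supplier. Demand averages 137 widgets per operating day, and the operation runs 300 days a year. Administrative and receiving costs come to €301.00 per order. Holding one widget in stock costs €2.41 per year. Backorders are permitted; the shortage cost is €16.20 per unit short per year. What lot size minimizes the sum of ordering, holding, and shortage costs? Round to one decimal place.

Q* ≈ 3,434.2 widgets

Annual demand D = 137 × 300 = 41,100.
With planned backorders, Q* = √(2DS/H) · √((H+B)/B).
√(2DS/H) = √(2 × 41,100 × 301 / 2.41) = 3204.134.
√((H+B)/B) = √((2.41+16.2)/16.2) = 1.0718.
Q* ≈ 3434.206.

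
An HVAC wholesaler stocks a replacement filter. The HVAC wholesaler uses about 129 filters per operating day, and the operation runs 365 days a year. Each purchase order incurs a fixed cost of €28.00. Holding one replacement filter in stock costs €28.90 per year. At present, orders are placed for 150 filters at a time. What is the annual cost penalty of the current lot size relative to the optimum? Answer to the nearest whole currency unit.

Annual demand D = 129 × 365 = 47,085.
EOQ = √(2DS/H) = √(2 × 47,085 × 28 / 28.9) ≈ 302.06.
Cost at Q* = (D/Q*)S + (Q*/2)H = √(2DSH) ≈ €8,729.40.
Cost at Q = 150: (47,085/150)×28 + (150/2)×28.9 = €8,789.20 + €2,167.50 = €10,956.70.
Excess = €10,956.70 − €8,729.40 = €2,227.30.

Extra cost ≈ €2,227 per year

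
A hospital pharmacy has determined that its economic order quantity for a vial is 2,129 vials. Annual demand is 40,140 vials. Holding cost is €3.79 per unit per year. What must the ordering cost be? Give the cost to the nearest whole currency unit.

S ≈ €214

Invert the EOQ relation Q*² = 2DS/H.
From Q* = √(2DS/H): S = Q*²H / (2D) = 2,129² × 3.79 / (2 × 40,140) = 213.9849.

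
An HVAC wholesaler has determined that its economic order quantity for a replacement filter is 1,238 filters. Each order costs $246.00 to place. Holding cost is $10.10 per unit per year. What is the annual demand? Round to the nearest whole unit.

D ≈ 31,463 filters per year

Invert the EOQ relation Q*² = 2DS/H.
From Q* = √(2DS/H): D = Q*²H / (2S) = 1,238² × 10.1 / (2 × 246) = 31462.814.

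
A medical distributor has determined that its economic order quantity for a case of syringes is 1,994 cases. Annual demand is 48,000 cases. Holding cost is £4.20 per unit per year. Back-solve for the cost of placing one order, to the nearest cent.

S ≈ £173.95

Invert the EOQ relation Q*² = 2DS/H.
From Q* = √(2DS/H): S = Q*²H / (2D) = 1,994² × 4.2 / (2 × 48,000) = 173.9516.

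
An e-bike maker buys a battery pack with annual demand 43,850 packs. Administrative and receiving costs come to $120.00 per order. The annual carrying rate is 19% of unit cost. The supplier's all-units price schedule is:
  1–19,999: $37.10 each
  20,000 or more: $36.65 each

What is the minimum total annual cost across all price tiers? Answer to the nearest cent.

TC* ≈ $1,635,447.99

Holding cost per unit per year at price C is H = 0.19·C.
Candidates are each tier's EOQ (if it falls in that tier) and each price-break quantity.
EOQ at $37.10 = 1221.9 (feasible in tier 1): TC = 43,850×$37.10 + (43,850/1221.9)×120 + (1221.9/2)×0.19×$37.10 = $1,635,447.99.
EOQ at $36.65 = 1229.4 < 20000, so use break Q=20000: TC = 43,850×$36.65 + (43,850/20000.0)×120 + (20000.0/2)×0.19×$36.65 = $1,677,000.60.
Lowest total cost among the candidates is at Q = 1221.9.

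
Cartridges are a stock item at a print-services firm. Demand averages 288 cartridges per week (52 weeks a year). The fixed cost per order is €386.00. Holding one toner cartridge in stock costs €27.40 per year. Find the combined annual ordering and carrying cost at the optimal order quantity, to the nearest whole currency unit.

Annual demand D = 288 × 52 = 14,976.
The optimal lot size = √(2DS/H) = √(2 × 14,976 × 386 / 27.4) ≈ 649.58.
At Q*, ordering cost (D/Q*)S equals holding cost (Q*/2)H, each = √(DSH/2).
Minimum total = √(2DSH) = √(2 × 14,976 × 386 × 27.4) ≈ 17798.436.

TC* ≈ €17,798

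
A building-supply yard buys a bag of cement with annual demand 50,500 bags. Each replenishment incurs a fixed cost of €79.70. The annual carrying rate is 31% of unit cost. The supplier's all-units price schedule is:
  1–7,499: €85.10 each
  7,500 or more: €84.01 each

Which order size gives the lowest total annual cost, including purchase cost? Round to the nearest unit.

Holding cost per unit per year at price C is H = 0.31·C.
For each price level, check whether its EOQ is feasible; otherwise the best quantity at that price is the breakpoint.
EOQ at €85.10 = 552.4 (feasible in tier 1): TC = 50,500×€85.10 + (50,500/552.4)×79.7 + (552.4/2)×0.31×€85.10 = €4,312,122.55.
EOQ at €84.01 = 556.0 < 7500, so use break Q=7500: TC = 50,500×€84.01 + (50,500/7500.0)×79.7 + (7500.0/2)×0.31×€84.01 = €4,340,703.27.
Lowest total cost is €4,312,122.55 at Q = 552.4.

Q* ≈ 552 bags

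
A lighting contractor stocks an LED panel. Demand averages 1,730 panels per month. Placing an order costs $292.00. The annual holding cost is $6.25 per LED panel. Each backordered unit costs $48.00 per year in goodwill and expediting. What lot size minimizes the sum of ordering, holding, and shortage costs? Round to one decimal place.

Annual demand D = 1,730 × 12 = 20,760.
With planned backorders, Q* = √(2DS/H) · √((H+B)/B).
√(2DS/H) = √(2 × 20,760 × 292 / 6.25) = 1392.772.
√((H+B)/B) = √((6.25+48)/48) = 1.0631.
Q* ≈ 1480.674.

Q* ≈ 1,480.7 panels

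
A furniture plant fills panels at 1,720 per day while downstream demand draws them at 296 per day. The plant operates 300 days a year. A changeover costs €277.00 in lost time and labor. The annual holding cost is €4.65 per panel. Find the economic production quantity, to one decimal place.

Q* ≈ 3,574.7 panels

Annual demand D = 296 × 300 = 88,800.
Production build-up factor (1 − d/p) = 1 − 296/1,720 = 0.8279.
Q* = √(2DS / (H(1 − d/p))) = √(2 × 88,800 × 277 / (4.65 × 0.8279)).
= √(49,195,200 / 3.8498) ≈ 3574.737.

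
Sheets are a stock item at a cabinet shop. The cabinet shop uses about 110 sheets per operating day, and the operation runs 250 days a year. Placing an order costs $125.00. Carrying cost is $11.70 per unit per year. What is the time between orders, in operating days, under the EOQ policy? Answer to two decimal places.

T ≈ 6.97 days

Annual demand D = 110 × 250 = 27,500.
The optimal lot size = √(2DS/H) = √(2 × 27,500 × 125 / 11.7) ≈ 766.56.
Cycle time = Q*/D × 250 = 766.56 / 27,500 × 250 ≈ 6.969 days.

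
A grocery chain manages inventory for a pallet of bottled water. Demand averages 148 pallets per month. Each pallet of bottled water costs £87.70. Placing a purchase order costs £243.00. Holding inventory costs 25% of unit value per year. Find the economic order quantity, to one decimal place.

Q* ≈ 198.4 pallets

Annual demand D = 148 × 12 = 1,776.
Holding cost H = 0.25 × £87.70 = £21.9250 per unit per year.
EOQ = √(2DS / H) = √(2 × 1,776 × 243 / 21.925).
= √(863,136 / 21.925) = √39,367.6625 ≈ 198.413.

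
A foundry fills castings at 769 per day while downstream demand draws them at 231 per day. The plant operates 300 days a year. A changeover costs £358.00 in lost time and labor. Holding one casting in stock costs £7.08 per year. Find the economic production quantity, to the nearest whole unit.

Annual demand D = 231 × 300 = 69,300.
Production build-up factor (1 − d/p) = 1 − 231/769 = 0.6996.
Q* = √(2DS / (H(1 − d/p))) = √(2 × 69,300 × 358 / (7.08 × 0.6996)).
= √(49,618,800 / 4.9532) ≈ 3165.035.

Q* ≈ 3,165 castings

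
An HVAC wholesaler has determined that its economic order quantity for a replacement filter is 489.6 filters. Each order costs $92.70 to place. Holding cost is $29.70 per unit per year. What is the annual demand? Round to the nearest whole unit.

Squaring Q* = √(2DS/H) gives Q*² = 2DS/H.
From Q* = √(2DS/H): D = Q*²H / (2S) = 489.6² × 29.7 / (2 × 92.7) = 38399.851.

D ≈ 38,400 filters per year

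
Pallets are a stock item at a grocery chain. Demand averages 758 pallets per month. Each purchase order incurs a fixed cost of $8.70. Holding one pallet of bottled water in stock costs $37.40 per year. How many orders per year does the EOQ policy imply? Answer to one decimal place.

N ≈ 139.8 orders per year

Annual demand D = 758 × 12 = 9,096.
Q* = √(2DS/H) = √(2 × 9,096 × 8.7 / 37.4) ≈ 65.05.
Orders per year = D / Q* = 9,096 / 65.05 ≈ 139.826.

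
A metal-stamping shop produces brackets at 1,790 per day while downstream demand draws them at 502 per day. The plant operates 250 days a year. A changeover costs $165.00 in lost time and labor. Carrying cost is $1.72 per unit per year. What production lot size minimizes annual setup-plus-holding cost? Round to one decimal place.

Annual demand D = 502 × 250 = 125,500.
Production build-up factor (1 − d/p) = 1 − 502/1,790 = 0.7196.
Q* = √(2DS / (H(1 − d/p))) = √(2 × 125,500 × 165 / (1.72 × 0.7196)).
= √(41,415,000 / 1.2376) ≈ 5784.731.

Q* ≈ 5,784.7 brackets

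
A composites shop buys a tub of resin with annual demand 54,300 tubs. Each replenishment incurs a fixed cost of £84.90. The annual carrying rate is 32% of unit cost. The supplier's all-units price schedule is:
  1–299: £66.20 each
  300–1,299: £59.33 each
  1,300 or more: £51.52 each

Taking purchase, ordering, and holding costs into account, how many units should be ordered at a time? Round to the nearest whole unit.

Q* ≈ 1,300 tubs

Holding cost per unit per year at price C is H = 0.32·C.
Evaluate total cost at each tier's feasible EOQ or, if the EOQ is below the tier, at the tier's minimum quantity.
Tier 1 (£66.20): EOQ = 659.7 exceeds tier's upper bound 299, so this tier is dominated.
EOQ at £59.33 = 696.9 (feasible in tier 2): TC = 54,300×£59.33 + (54,300/696.9)×84.9 + (696.9/2)×0.32×£59.33 = £3,234,849.64.
EOQ at £51.52 = 747.8 < 1300, so use break Q=1300: TC = 54,300×£51.52 + (54,300/1300.0)×84.9 + (1300.0/2)×0.32×£51.52 = £2,811,798.37.
Lowest total cost is £2,811,798.37 at Q = 1300.0.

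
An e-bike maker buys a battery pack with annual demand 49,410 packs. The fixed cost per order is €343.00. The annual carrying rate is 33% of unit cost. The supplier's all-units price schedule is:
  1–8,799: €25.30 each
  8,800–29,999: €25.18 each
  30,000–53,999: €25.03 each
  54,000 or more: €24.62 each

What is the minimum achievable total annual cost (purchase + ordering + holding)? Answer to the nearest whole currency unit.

Holding cost per unit per year at price C is H = 0.33·C.
For each price level, check whether its EOQ is feasible; otherwise the best quantity at that price is the breakpoint.
EOQ at €25.30 = 2014.9 (feasible in tier 1): TC = 49,410×€25.30 + (49,410/2014.9)×343 + (2014.9/2)×0.33×€25.30 = €1,266,895.35.
EOQ at €25.18 = 2019.7 < 8800, so use break Q=8800: TC = 49,410×€25.18 + (49,410/8800.0)×343 + (8800.0/2)×0.33×€25.18 = €1,282,631.03.
EOQ at €25.03 = 2025.7 < 30000, so use break Q=30000: TC = 49,410×€25.03 + (49,410/30000.0)×343 + (30000.0/2)×0.33×€25.03 = €1,361,195.72.
EOQ at €24.62 = 2042.5 < 54000, so use break Q=54000: TC = 49,410×€24.62 + (49,410/54000.0)×343 + (54000.0/2)×0.33×€24.62 = €1,436,152.24.
Lowest total cost among the candidates is at Q = 2014.9.

TC* ≈ €1,266,895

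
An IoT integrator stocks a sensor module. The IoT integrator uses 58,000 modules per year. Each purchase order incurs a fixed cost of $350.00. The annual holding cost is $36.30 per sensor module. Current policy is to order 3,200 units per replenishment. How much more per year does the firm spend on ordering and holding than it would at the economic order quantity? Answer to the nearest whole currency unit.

EOQ = √(2DS/H) = √(2 × 58,000 × 350 / 36.3) ≈ 1057.57.
Cost at Q* = (D/Q*)S + (Q*/2)H = √(2DSH) ≈ $38,389.84.
Cost at Q = 3,200: (58,000/3,200)×350 + (3,200/2)×36.3 = $6,343.75 + $58,080.00 = $64,423.75.
Excess = $64,423.75 − $38,389.84 = $26,033.91.

Extra cost ≈ $26,034 per year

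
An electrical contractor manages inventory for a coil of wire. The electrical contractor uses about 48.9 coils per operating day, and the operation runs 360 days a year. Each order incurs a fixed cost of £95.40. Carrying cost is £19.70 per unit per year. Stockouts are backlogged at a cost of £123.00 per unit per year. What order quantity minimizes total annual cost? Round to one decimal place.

Annual demand D = 48.9 × 360 = 17,604.
With planned backorders, Q* = √(2DS/H) · √((H+B)/B).
√(2DS/H) = √(2 × 17,604 × 95.4 / 19.7) = 412.916.
√((H+B)/B) = √((19.7+123)/123) = 1.0771.
Q* ≈ 444.755.

Q* ≈ 444.8 coils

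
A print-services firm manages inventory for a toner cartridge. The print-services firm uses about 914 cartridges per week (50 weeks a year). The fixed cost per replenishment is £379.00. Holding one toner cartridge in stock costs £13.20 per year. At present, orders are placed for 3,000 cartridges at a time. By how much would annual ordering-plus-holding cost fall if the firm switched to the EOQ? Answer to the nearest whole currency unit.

Extra cost ≈ £4,190 per year

Annual demand D = 914 × 50 = 45,700.
EOQ = √(2DS/H) = √(2 × 45,700 × 379 / 13.2) ≈ 1619.97.
Cost at Q* = (D/Q*)S + (Q*/2)H = √(2DSH) ≈ £21,383.54.
Cost at Q = 3,000: (45,700/3,000)×379 + (3,000/2)×13.2 = £5,773.43 + £19,800.00 = £25,573.43.
Excess = £25,573.43 − £21,383.54 = £4,189.89.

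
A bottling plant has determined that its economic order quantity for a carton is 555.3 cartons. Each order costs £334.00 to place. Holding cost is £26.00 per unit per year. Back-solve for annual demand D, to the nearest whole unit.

D ≈ 12,002 cartons per year

Squaring Q* = √(2DS/H) gives Q*² = 2DS/H.
From Q* = √(2DS/H): D = Q*²H / (2S) = 555.3² × 26 / (2 × 334) = 12001.962.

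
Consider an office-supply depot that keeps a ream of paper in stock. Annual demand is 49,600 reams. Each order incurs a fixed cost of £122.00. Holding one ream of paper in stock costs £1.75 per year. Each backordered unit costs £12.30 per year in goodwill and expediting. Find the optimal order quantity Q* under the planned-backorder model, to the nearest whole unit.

Q* ≈ 2,811 reams

With planned backorders, Q* = √(2DS/H) · √((H+B)/B).
√(2DS/H) = √(2 × 49,600 × 122 / 1.75) = 2629.764.
√((H+B)/B) = √((1.75+12.3)/12.3) = 1.0688.
Q* ≈ 2810.621.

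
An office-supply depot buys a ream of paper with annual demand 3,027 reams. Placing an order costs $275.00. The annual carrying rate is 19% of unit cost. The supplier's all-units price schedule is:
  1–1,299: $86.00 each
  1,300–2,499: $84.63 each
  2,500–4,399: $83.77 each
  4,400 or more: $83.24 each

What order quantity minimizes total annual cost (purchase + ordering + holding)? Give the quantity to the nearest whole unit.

Q* ≈ 319 reams

Holding cost per unit per year at price C is H = 0.19·C.
For each price level, check whether its EOQ is feasible; otherwise the best quantity at that price is the breakpoint.
EOQ at $86.00 = 319.2 (feasible in tier 1): TC = 3,027×$86.00 + (3,027/319.2)×275 + (319.2/2)×0.19×$86.00 = $265,537.71.
EOQ at $84.63 = 321.8 < 1300, so use break Q=1300: TC = 3,027×$84.63 + (3,027/1300.0)×275 + (1300.0/2)×0.19×$84.63 = $267,267.14.
EOQ at $83.77 = 323.4 < 2500, so use break Q=2500: TC = 3,027×$83.77 + (3,027/2500.0)×275 + (2500.0/2)×0.19×$83.77 = $273,800.14.
EOQ at $83.24 = 324.4 < 4400, so use break Q=4400: TC = 3,027×$83.24 + (3,027/4400.0)×275 + (4400.0/2)×0.19×$83.24 = $286,950.99.
Lowest total cost is $265,537.71 at Q = 319.2.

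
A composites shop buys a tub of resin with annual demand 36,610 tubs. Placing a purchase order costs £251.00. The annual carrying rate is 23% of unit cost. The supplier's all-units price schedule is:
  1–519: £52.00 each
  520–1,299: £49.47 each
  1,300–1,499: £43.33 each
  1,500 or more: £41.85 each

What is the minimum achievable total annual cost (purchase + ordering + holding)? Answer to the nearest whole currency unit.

TC* ≈ £1,545,474

Holding cost per unit per year at price C is H = 0.23·C.
Candidates are each tier's EOQ (if it falls in that tier) and each price-break quantity.
Tier 1 (£52.00): EOQ = 1239.6 exceeds tier's upper bound 519, so this tier is dominated.
EOQ at £49.47 = 1270.9 (feasible in tier 2): TC = 36,610×£49.47 + (36,610/1270.9)×251 + (1270.9/2)×0.23×£49.47 = £1,825,557.31.
EOQ at £43.33 = 1358.0 (feasible in tier 3): TC = 36,610×£43.33 + (36,610/1358.0)×251 + (1358.0/2)×0.23×£43.33 = £1,599,844.80.
EOQ at £41.85 = 1381.8 < 1500, so use break Q=1500: TC = 36,610×£41.85 + (36,610/1500.0)×251 + (1500.0/2)×0.23×£41.85 = £1,545,473.70.
Lowest total cost among the candidates is at Q = 1500.0.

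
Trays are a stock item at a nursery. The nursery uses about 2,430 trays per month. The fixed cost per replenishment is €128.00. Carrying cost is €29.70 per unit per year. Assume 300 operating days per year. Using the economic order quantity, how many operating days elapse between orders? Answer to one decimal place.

Annual demand D = 2,430 × 12 = 29,160.
EOQ = √(2DS/H) = √(2 × 29,160 × 128 / 29.7) ≈ 501.34.
Cycle time = Q*/D × 300 = 501.34 / 29,160 × 300 ≈ 5.158 days.

T ≈ 5.2 days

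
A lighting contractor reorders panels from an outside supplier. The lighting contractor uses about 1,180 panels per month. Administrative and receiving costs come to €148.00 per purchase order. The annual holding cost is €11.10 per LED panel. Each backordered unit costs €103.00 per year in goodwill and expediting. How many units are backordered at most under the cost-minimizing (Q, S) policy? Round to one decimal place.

S* ≈ 62.9 panels

Annual demand D = 1,180 × 12 = 14,160.
With planned backorders, Q* = √(2DS/H) · √((H+B)/B).
√(2DS/H) = √(2 × 14,160 × 148 / 11.1) = 614.492.
√((H+B)/B) = √((11.1+103)/103) = 1.0525.
Q* ≈ 646.756.
S* = Q* · H/(H+B) = 646.756 × 11.1/114.1 ≈ 62.918.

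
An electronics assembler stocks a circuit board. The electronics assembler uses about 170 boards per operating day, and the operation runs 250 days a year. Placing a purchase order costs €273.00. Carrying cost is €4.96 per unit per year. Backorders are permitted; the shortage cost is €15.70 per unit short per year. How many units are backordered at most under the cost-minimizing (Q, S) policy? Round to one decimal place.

Annual demand D = 170 × 250 = 42,500.
With planned backorders, Q* = √(2DS/H) · √((H+B)/B).
√(2DS/H) = √(2 × 42,500 × 273 / 4.96) = 2162.967.
√((H+B)/B) = √((4.96+15.7)/15.7) = 1.1471.
Q* ≈ 2481.220.
S* = Q* · H/(H+B) = 2481.220 × 4.96/20.66 ≈ 595.685.

S* ≈ 595.7 boards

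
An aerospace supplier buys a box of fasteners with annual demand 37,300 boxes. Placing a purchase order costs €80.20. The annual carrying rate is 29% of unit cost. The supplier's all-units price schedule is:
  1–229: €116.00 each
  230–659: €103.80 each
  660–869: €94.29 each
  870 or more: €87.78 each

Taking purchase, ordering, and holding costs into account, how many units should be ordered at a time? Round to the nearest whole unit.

Q* ≈ 870 boxes

Holding cost per unit per year at price C is H = 0.29·C.
For each price level, check whether its EOQ is feasible; otherwise the best quantity at that price is the breakpoint.
Tier 1 (€116.00): EOQ = 421.7 exceeds tier's upper bound 229, so this tier is dominated.
EOQ at €103.80 = 445.8 (feasible in tier 2): TC = 37,300×€103.80 + (37,300/445.8)×80.2 + (445.8/2)×0.29×€103.80 = €3,885,160.05.
EOQ at €94.29 = 467.8 < 660, so use break Q=660: TC = 37,300×€94.29 + (37,300/660.0)×80.2 + (660.0/2)×0.29×€94.29 = €3,530,573.07.
EOQ at €87.78 = 484.8 < 870, so use break Q=870: TC = 37,300×€87.78 + (37,300/870.0)×80.2 + (870.0/2)×0.29×€87.78 = €3,288,705.91.
Lowest total cost is €3,288,705.91 at Q = 870.0.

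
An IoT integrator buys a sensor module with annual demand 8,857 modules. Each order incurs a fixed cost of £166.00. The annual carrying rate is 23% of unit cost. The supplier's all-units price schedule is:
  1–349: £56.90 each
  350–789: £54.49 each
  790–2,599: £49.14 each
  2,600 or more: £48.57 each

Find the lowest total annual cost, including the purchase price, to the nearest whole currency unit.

Holding cost per unit per year at price C is H = 0.23·C.
For each price level, check whether its EOQ is feasible; otherwise the best quantity at that price is the breakpoint.
Tier 1 (£56.90): EOQ = 474.0 exceeds tier's upper bound 349, so this tier is dominated.
EOQ at £54.49 = 484.4 (feasible in tier 2): TC = 8,857×£54.49 + (8,857/484.4)×166 + (484.4/2)×0.23×£54.49 = £488,688.57.
EOQ at £49.14 = 510.1 < 790, so use break Q=790: TC = 8,857×£49.14 + (8,857/790.0)×166 + (790.0/2)×0.23×£49.14 = £441,558.44.
EOQ at £48.57 = 513.1 < 2600, so use break Q=2600: TC = 8,857×£48.57 + (8,857/2600.0)×166 + (2600.0/2)×0.23×£48.57 = £445,272.41.
Lowest total cost among the candidates is at Q = 790.0.

TC* ≈ £441,558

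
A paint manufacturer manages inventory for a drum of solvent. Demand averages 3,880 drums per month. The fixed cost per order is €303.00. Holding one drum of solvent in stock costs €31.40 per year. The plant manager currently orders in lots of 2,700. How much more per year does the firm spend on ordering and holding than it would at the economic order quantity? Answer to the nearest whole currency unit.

Extra cost ≈ €17,850 per year

Annual demand D = 3,880 × 12 = 46,560.
EOQ = √(2DS/H) = √(2 × 46,560 × 303 / 31.4) ≈ 947.93.
Cost at Q* = (D/Q*)S + (Q*/2)H = √(2DSH) ≈ €29,765.12.
Cost at Q = 2,700: (46,560/2,700)×303 + (2,700/2)×31.4 = €5,225.07 + €42,390.00 = €47,615.07.
Excess = €47,615.07 − €29,765.12 = €17,849.95.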